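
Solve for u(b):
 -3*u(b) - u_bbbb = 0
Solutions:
 u(b) = (C1*sin(sqrt(2)*3^(1/4)*b/2) + C2*cos(sqrt(2)*3^(1/4)*b/2))*exp(-sqrt(2)*3^(1/4)*b/2) + (C3*sin(sqrt(2)*3^(1/4)*b/2) + C4*cos(sqrt(2)*3^(1/4)*b/2))*exp(sqrt(2)*3^(1/4)*b/2)


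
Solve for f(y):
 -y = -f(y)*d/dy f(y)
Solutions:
 f(y) = -sqrt(C1 + y^2)
 f(y) = sqrt(C1 + y^2)


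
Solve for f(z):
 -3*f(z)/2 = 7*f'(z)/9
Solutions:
 f(z) = C1*exp(-27*z/14)


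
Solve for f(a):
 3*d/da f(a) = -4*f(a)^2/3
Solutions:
 f(a) = 9/(C1 + 4*a)


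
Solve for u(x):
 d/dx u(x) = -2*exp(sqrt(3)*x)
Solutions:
 u(x) = C1 - 2*sqrt(3)*exp(sqrt(3)*x)/3


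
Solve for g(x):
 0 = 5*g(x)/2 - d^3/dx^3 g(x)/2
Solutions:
 g(x) = C3*exp(5^(1/3)*x) + (C1*sin(sqrt(3)*5^(1/3)*x/2) + C2*cos(sqrt(3)*5^(1/3)*x/2))*exp(-5^(1/3)*x/2)


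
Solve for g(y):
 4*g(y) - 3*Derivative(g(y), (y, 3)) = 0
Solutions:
 g(y) = C3*exp(6^(2/3)*y/3) + (C1*sin(2^(2/3)*3^(1/6)*y/2) + C2*cos(2^(2/3)*3^(1/6)*y/2))*exp(-6^(2/3)*y/6)


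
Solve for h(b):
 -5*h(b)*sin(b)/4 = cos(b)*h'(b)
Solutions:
 h(b) = C1*cos(b)^(5/4)


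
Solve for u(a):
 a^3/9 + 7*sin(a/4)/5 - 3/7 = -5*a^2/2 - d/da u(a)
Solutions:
 u(a) = C1 - a^4/36 - 5*a^3/6 + 3*a/7 + 28*cos(a/4)/5


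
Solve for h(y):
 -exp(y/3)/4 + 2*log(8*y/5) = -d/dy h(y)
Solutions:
 h(y) = C1 - 2*y*log(y) + 2*y*(-3*log(2) + 1 + log(5)) + 3*exp(y/3)/4


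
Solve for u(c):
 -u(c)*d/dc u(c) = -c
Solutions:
 u(c) = -sqrt(C1 + c^2)
 u(c) = sqrt(C1 + c^2)


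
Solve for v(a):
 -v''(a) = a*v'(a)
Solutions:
 v(a) = C1 + C2*erf(sqrt(2)*a/2)


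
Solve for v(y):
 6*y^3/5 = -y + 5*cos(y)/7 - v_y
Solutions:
 v(y) = C1 - 3*y^4/10 - y^2/2 + 5*sin(y)/7


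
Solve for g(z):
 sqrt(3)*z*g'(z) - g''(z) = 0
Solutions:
 g(z) = C1 + C2*erfi(sqrt(2)*3^(1/4)*z/2)


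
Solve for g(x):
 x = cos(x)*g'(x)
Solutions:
 g(x) = C1 + Integral(x/cos(x), x)


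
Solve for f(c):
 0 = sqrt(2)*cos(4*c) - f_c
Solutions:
 f(c) = C1 + sqrt(2)*sin(4*c)/4


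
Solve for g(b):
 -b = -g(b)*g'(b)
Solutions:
 g(b) = -sqrt(C1 + b^2)
 g(b) = sqrt(C1 + b^2)


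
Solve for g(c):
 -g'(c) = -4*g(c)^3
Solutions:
 g(c) = -sqrt(2)*sqrt(-1/(C1 + 4*c))/2
 g(c) = sqrt(2)*sqrt(-1/(C1 + 4*c))/2


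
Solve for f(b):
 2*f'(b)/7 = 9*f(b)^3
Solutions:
 f(b) = -sqrt(-1/(C1 + 63*b))
 f(b) = sqrt(-1/(C1 + 63*b))


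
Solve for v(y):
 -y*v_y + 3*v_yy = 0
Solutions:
 v(y) = C1 + C2*erfi(sqrt(6)*y/6)


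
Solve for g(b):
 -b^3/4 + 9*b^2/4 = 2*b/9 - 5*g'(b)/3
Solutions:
 g(b) = C1 + 3*b^4/80 - 9*b^3/20 + b^2/15


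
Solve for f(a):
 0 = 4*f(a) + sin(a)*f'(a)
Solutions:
 f(a) = C1*(cos(a)^2 + 2*cos(a) + 1)/(cos(a)^2 - 2*cos(a) + 1)


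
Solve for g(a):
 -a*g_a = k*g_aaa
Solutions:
 g(a) = C1 + Integral(C2*airyai(a*(-1/k)^(1/3)) + C3*airybi(a*(-1/k)^(1/3)), a)


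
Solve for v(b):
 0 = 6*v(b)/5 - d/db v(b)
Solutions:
 v(b) = C1*exp(6*b/5)


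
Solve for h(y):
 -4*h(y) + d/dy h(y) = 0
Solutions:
 h(y) = C1*exp(4*y)


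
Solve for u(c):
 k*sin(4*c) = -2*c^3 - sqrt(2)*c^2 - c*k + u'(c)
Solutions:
 u(c) = C1 + c^4/2 + sqrt(2)*c^3/3 + c^2*k/2 - k*cos(4*c)/4


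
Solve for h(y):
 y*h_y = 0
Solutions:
 h(y) = C1


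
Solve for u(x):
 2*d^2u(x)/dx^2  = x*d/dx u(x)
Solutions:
 u(x) = C1 + C2*erfi(x/2)


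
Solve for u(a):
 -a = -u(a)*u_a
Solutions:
 u(a) = -sqrt(C1 + a^2)
 u(a) = sqrt(C1 + a^2)


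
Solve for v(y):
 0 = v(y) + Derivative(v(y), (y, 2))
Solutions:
 v(y) = C1*sin(y) + C2*cos(y)


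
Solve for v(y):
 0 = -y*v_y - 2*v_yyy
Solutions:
 v(y) = C1 + Integral(C2*airyai(-2^(2/3)*y/2) + C3*airybi(-2^(2/3)*y/2), y)


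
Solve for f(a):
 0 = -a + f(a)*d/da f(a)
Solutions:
 f(a) = -sqrt(C1 + a^2)
 f(a) = sqrt(C1 + a^2)


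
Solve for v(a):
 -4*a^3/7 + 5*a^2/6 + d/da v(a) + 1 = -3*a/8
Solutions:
 v(a) = C1 + a^4/7 - 5*a^3/18 - 3*a^2/16 - a


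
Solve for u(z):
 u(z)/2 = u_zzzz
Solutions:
 u(z) = C1*exp(-2^(3/4)*z/2) + C2*exp(2^(3/4)*z/2) + C3*sin(2^(3/4)*z/2) + C4*cos(2^(3/4)*z/2)


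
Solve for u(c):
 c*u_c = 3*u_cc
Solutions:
 u(c) = C1 + C2*erfi(sqrt(6)*c/6)


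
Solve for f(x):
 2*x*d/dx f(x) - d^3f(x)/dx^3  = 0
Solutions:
 f(x) = C1 + Integral(C2*airyai(2^(1/3)*x) + C3*airybi(2^(1/3)*x), x)


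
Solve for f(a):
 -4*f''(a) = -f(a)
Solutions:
 f(a) = C1*exp(-a/2) + C2*exp(a/2)


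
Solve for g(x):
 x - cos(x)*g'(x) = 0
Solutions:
 g(x) = C1 + Integral(x/cos(x), x)


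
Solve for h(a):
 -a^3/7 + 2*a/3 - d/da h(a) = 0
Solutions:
 h(a) = C1 - a^4/28 + a^2/3


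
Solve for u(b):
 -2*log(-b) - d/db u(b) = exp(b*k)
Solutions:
 u(b) = C1 - 2*b*log(-b) + 2*b + Piecewise((-exp(b*k)/k, Ne(k, 0)), (-b, True))


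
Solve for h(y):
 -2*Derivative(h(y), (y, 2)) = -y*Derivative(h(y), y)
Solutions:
 h(y) = C1 + C2*erfi(y/2)


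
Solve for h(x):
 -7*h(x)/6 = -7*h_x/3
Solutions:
 h(x) = C1*exp(x/2)


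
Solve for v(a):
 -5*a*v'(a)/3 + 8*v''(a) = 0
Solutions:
 v(a) = C1 + C2*erfi(sqrt(15)*a/12)


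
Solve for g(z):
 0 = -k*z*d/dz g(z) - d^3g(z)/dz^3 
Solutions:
 g(z) = C1 + Integral(C2*airyai(z*(-k)^(1/3)) + C3*airybi(z*(-k)^(1/3)), z)


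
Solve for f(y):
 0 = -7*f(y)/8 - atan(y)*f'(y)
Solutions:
 f(y) = C1*exp(-7*Integral(1/atan(y), y)/8)


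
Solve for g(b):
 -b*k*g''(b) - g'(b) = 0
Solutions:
 g(b) = C1 + b^(((re(k) - 1)*re(k) + im(k)^2)/(re(k)^2 + im(k)^2))*(C2*sin(log(b)*Abs(im(k))/(re(k)^2 + im(k)^2)) + C3*cos(log(b)*im(k)/(re(k)^2 + im(k)^2)))


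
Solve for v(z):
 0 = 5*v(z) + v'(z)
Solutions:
 v(z) = C1*exp(-5*z)


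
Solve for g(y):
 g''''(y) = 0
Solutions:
 g(y) = C1 + C2*y + C3*y^2 + C4*y^3


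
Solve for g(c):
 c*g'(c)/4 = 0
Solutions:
 g(c) = C1


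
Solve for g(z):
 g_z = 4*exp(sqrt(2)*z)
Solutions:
 g(z) = C1 + 2*sqrt(2)*exp(sqrt(2)*z)


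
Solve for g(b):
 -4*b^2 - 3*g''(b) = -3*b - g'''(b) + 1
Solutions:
 g(b) = C1 + C2*b + C3*exp(3*b) - b^4/9 + b^3/54 - 4*b^2/27


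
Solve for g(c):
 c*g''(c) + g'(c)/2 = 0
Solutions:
 g(c) = C1 + C2*sqrt(c)


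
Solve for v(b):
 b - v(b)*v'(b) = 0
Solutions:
 v(b) = -sqrt(C1 + b^2)
 v(b) = sqrt(C1 + b^2)


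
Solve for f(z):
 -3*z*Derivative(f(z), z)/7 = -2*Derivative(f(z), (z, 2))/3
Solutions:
 f(z) = C1 + C2*erfi(3*sqrt(7)*z/14)


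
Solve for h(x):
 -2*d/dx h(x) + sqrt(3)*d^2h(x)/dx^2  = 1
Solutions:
 h(x) = C1 + C2*exp(2*sqrt(3)*x/3) - x/2


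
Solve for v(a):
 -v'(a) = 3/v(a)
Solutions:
 v(a) = -sqrt(C1 - 6*a)
 v(a) = sqrt(C1 - 6*a)


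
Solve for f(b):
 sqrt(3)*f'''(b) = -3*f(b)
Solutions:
 f(b) = C3*exp(-3^(1/6)*b) + (C1*sin(3^(2/3)*b/2) + C2*cos(3^(2/3)*b/2))*exp(3^(1/6)*b/2)


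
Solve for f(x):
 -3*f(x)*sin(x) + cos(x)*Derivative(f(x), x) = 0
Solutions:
 f(x) = C1/cos(x)^3


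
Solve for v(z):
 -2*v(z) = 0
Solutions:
 v(z) = 0


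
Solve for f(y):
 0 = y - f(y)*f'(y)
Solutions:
 f(y) = -sqrt(C1 + y^2)
 f(y) = sqrt(C1 + y^2)


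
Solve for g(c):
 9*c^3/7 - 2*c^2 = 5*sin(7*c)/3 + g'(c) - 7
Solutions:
 g(c) = C1 + 9*c^4/28 - 2*c^3/3 + 7*c + 5*cos(7*c)/21


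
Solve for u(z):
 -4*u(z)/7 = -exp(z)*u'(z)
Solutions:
 u(z) = C1*exp(-4*exp(-z)/7)


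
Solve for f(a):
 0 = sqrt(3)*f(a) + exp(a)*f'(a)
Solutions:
 f(a) = C1*exp(sqrt(3)*exp(-a))


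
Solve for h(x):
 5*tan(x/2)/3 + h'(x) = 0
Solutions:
 h(x) = C1 + 10*log(cos(x/2))/3


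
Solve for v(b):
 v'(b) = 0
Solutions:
 v(b) = C1


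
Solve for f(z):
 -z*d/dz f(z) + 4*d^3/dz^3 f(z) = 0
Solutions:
 f(z) = C1 + Integral(C2*airyai(2^(1/3)*z/2) + C3*airybi(2^(1/3)*z/2), z)


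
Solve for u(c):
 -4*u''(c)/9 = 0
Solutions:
 u(c) = C1 + C2*c


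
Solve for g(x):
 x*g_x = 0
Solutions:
 g(x) = C1


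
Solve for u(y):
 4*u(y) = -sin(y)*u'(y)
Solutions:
 u(y) = C1*(cos(y)^2 + 2*cos(y) + 1)/(cos(y)^2 - 2*cos(y) + 1)


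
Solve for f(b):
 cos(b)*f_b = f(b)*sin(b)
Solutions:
 f(b) = C1/cos(b)


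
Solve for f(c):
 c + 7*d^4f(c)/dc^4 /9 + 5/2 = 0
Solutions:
 f(c) = C1 + C2*c + C3*c^2 + C4*c^3 - 3*c^5/280 - 15*c^4/112


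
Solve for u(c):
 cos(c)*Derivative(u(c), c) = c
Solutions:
 u(c) = C1 + Integral(c/cos(c), c)


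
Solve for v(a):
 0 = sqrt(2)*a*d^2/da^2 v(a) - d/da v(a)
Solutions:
 v(a) = C1 + C2*a^(sqrt(2)/2 + 1)


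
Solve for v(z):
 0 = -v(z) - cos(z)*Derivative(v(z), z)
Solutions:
 v(z) = C1*sqrt(sin(z) - 1)/sqrt(sin(z) + 1)


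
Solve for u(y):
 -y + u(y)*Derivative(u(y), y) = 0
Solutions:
 u(y) = -sqrt(C1 + y^2)
 u(y) = sqrt(C1 + y^2)


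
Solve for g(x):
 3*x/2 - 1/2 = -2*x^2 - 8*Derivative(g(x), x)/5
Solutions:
 g(x) = C1 - 5*x^3/12 - 15*x^2/32 + 5*x/16


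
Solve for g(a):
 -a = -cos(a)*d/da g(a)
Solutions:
 g(a) = C1 + Integral(a/cos(a), a)


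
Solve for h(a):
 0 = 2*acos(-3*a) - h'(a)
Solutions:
 h(a) = C1 + 2*a*acos(-3*a) + 2*sqrt(1 - 9*a^2)/3


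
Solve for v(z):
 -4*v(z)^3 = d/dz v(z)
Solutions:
 v(z) = -sqrt(2)*sqrt(-1/(C1 - 4*z))/2
 v(z) = sqrt(2)*sqrt(-1/(C1 - 4*z))/2


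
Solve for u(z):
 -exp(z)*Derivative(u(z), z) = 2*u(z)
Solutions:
 u(z) = C1*exp(2*exp(-z))


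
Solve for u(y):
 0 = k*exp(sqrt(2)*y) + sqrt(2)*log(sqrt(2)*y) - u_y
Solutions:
 u(y) = C1 + sqrt(2)*k*exp(sqrt(2)*y)/2 + sqrt(2)*y*log(y) + sqrt(2)*y*(-1 + log(2)/2)


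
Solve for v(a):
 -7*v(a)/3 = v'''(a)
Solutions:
 v(a) = C3*exp(-3^(2/3)*7^(1/3)*a/3) + (C1*sin(3^(1/6)*7^(1/3)*a/2) + C2*cos(3^(1/6)*7^(1/3)*a/2))*exp(3^(2/3)*7^(1/3)*a/6)


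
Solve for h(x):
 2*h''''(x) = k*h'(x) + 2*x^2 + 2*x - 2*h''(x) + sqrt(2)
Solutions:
 h(x) = C1 + C2*exp(x*(6^(1/3)*(-9*k + 2*sqrt(3)*sqrt(27*k^2/4 + 4))^(1/3)/12 - 2^(1/3)*3^(5/6)*I*(-9*k + 2*sqrt(3)*sqrt(27*k^2/4 + 4))^(1/3)/12 + 4/((-6^(1/3) + 2^(1/3)*3^(5/6)*I)*(-9*k + 2*sqrt(3)*sqrt(27*k^2/4 + 4))^(1/3)))) + C3*exp(x*(6^(1/3)*(-9*k + 2*sqrt(3)*sqrt(27*k^2/4 + 4))^(1/3)/12 + 2^(1/3)*3^(5/6)*I*(-9*k + 2*sqrt(3)*sqrt(27*k^2/4 + 4))^(1/3)/12 - 4/((6^(1/3) + 2^(1/3)*3^(5/6)*I)*(-9*k + 2*sqrt(3)*sqrt(27*k^2/4 + 4))^(1/3)))) + C4*exp(6^(1/3)*x*(-(-9*k + 2*sqrt(3)*sqrt(27*k^2/4 + 4))^(1/3) + 2*6^(1/3)/(-9*k + 2*sqrt(3)*sqrt(27*k^2/4 + 4))^(1/3))/6) - 2*x^3/(3*k) - x^2/k - sqrt(2)*x/k - 4*x^2/k^2 - 4*x/k^2 - 16*x/k^3


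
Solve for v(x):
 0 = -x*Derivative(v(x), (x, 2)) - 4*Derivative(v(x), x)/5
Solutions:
 v(x) = C1 + C2*x^(1/5)


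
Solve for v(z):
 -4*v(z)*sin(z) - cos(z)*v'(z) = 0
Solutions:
 v(z) = C1*cos(z)^4


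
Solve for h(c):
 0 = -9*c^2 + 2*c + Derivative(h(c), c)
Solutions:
 h(c) = C1 + 3*c^3 - c^2


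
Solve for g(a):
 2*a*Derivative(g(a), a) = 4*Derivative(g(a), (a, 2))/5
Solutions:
 g(a) = C1 + C2*erfi(sqrt(5)*a/2)


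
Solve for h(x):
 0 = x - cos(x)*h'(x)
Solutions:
 h(x) = C1 + Integral(x/cos(x), x)


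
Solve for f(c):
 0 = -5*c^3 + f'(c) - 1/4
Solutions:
 f(c) = C1 + 5*c^4/4 + c/4


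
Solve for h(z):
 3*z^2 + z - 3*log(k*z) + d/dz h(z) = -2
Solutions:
 h(z) = C1 - z^3 - z^2/2 + 3*z*log(k*z) - 5*z


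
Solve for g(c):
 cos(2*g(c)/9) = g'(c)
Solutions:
 -c - 9*log(sin(2*g(c)/9) - 1)/4 + 9*log(sin(2*g(c)/9) + 1)/4 = C1


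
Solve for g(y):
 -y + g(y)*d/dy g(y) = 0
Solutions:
 g(y) = -sqrt(C1 + y^2)
 g(y) = sqrt(C1 + y^2)


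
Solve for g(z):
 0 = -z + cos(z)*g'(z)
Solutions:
 g(z) = C1 + Integral(z/cos(z), z)


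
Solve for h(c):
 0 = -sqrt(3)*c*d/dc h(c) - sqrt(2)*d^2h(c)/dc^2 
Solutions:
 h(c) = C1 + C2*erf(6^(1/4)*c/2)


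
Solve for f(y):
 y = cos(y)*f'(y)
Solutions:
 f(y) = C1 + Integral(y/cos(y), y)


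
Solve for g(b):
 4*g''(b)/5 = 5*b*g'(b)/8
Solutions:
 g(b) = C1 + C2*erfi(5*b/8)


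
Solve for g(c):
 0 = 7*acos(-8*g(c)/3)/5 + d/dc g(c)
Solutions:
 Integral(1/acos(-8*_y/3), (_y, g(c))) = C1 - 7*c/5


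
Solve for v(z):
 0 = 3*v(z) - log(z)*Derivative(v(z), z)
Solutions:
 v(z) = C1*exp(3*li(z))


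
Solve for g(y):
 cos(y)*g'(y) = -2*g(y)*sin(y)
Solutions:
 g(y) = C1*cos(y)^2


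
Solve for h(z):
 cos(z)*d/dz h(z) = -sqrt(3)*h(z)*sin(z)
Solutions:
 h(z) = C1*cos(z)^(sqrt(3))


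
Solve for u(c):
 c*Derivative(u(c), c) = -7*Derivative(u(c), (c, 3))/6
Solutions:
 u(c) = C1 + Integral(C2*airyai(-6^(1/3)*7^(2/3)*c/7) + C3*airybi(-6^(1/3)*7^(2/3)*c/7), c)


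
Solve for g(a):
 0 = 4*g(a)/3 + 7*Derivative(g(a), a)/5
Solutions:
 g(a) = C1*exp(-20*a/21)


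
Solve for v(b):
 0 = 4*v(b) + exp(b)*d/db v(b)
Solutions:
 v(b) = C1*exp(4*exp(-b))


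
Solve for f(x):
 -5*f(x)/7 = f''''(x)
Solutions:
 f(x) = (C1*sin(sqrt(2)*5^(1/4)*7^(3/4)*x/14) + C2*cos(sqrt(2)*5^(1/4)*7^(3/4)*x/14))*exp(-sqrt(2)*5^(1/4)*7^(3/4)*x/14) + (C3*sin(sqrt(2)*5^(1/4)*7^(3/4)*x/14) + C4*cos(sqrt(2)*5^(1/4)*7^(3/4)*x/14))*exp(sqrt(2)*5^(1/4)*7^(3/4)*x/14)


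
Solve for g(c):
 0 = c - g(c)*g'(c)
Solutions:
 g(c) = -sqrt(C1 + c^2)
 g(c) = sqrt(C1 + c^2)


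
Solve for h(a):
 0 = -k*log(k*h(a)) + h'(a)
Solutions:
 li(k*h(a))/k = C1 + a*k


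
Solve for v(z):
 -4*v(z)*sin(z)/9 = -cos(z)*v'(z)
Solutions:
 v(z) = C1/cos(z)^(4/9)


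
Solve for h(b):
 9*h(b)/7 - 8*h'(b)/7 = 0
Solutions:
 h(b) = C1*exp(9*b/8)


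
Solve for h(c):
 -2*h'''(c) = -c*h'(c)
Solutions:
 h(c) = C1 + Integral(C2*airyai(2^(2/3)*c/2) + C3*airybi(2^(2/3)*c/2), c)


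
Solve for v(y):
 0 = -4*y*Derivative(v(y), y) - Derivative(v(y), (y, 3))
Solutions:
 v(y) = C1 + Integral(C2*airyai(-2^(2/3)*y) + C3*airybi(-2^(2/3)*y), y)


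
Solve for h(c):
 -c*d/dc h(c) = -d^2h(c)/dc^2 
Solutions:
 h(c) = C1 + C2*erfi(sqrt(2)*c/2)


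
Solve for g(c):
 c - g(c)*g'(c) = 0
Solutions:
 g(c) = -sqrt(C1 + c^2)
 g(c) = sqrt(C1 + c^2)


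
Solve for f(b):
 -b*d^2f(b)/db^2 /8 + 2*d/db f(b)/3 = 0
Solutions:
 f(b) = C1 + C2*b^(19/3)


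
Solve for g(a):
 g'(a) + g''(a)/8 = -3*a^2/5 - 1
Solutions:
 g(a) = C1 + C2*exp(-8*a) - a^3/5 + 3*a^2/40 - 163*a/160


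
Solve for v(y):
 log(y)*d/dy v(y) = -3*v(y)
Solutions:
 v(y) = C1*exp(-3*li(y))


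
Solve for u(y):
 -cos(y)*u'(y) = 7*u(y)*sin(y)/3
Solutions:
 u(y) = C1*cos(y)^(7/3)


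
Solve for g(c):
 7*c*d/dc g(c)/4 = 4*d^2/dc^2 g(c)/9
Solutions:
 g(c) = C1 + C2*erfi(3*sqrt(14)*c/8)


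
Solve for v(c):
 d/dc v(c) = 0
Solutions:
 v(c) = C1


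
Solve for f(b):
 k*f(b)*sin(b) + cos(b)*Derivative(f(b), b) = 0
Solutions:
 f(b) = C1*exp(k*log(cos(b)))


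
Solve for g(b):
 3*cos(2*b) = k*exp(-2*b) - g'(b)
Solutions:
 g(b) = C1 - k*exp(-2*b)/2 - 3*sin(2*b)/2


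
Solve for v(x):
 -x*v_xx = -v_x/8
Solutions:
 v(x) = C1 + C2*x^(9/8)


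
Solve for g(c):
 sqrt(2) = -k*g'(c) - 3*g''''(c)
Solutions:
 g(c) = C1 + C2*exp(3^(2/3)*c*(-k)^(1/3)/3) + C3*exp(c*(-k)^(1/3)*(-3^(2/3) + 3*3^(1/6)*I)/6) + C4*exp(-c*(-k)^(1/3)*(3^(2/3) + 3*3^(1/6)*I)/6) - sqrt(2)*c/k


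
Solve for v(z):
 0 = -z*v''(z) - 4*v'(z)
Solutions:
 v(z) = C1 + C2/z^3


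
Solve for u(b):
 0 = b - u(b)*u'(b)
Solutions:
 u(b) = -sqrt(C1 + b^2)
 u(b) = sqrt(C1 + b^2)


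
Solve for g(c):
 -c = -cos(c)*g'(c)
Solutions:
 g(c) = C1 + Integral(c/cos(c), c)


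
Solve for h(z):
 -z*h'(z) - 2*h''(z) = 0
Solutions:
 h(z) = C1 + C2*erf(z/2)


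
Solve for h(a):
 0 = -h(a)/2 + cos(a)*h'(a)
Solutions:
 h(a) = C1*(sin(a) + 1)^(1/4)/(sin(a) - 1)^(1/4)


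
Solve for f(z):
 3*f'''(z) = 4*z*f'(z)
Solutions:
 f(z) = C1 + Integral(C2*airyai(6^(2/3)*z/3) + C3*airybi(6^(2/3)*z/3), z)


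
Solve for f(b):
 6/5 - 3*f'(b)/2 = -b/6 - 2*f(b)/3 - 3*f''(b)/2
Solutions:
 f(b) = -b/4 + (C1*sin(sqrt(7)*b/6) + C2*cos(sqrt(7)*b/6))*exp(b/2) - 189/80


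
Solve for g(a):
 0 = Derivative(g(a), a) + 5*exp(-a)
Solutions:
 g(a) = C1 + 5*exp(-a)


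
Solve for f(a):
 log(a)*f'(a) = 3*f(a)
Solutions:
 f(a) = C1*exp(3*li(a))


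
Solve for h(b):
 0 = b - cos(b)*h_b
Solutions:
 h(b) = C1 + Integral(b/cos(b), b)


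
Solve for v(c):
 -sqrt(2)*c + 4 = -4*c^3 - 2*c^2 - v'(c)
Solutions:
 v(c) = C1 - c^4 - 2*c^3/3 + sqrt(2)*c^2/2 - 4*c


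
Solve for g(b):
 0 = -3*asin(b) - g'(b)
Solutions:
 g(b) = C1 - 3*b*asin(b) - 3*sqrt(1 - b^2)


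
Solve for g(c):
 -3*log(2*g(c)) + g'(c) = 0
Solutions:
 -Integral(1/(log(_y) + log(2)), (_y, g(c)))/3 = C1 - c


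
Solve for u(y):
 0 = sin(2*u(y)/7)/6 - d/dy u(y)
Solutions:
 -y/6 + 7*log(cos(2*u(y)/7) - 1)/4 - 7*log(cos(2*u(y)/7) + 1)/4 = C1


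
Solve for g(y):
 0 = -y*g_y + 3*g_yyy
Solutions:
 g(y) = C1 + Integral(C2*airyai(3^(2/3)*y/3) + C3*airybi(3^(2/3)*y/3), y)


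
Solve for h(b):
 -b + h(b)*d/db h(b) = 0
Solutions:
 h(b) = -sqrt(C1 + b^2)
 h(b) = sqrt(C1 + b^2)


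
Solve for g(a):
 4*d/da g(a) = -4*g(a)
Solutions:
 g(a) = C1*exp(-a)


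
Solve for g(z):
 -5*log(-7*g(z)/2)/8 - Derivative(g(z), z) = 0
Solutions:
 8*Integral(1/(log(-_y) - log(2) + log(7)), (_y, g(z)))/5 = C1 - z


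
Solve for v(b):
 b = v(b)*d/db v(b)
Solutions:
 v(b) = -sqrt(C1 + b^2)
 v(b) = sqrt(C1 + b^2)


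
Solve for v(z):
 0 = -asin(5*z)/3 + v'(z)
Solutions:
 v(z) = C1 + z*asin(5*z)/3 + sqrt(1 - 25*z^2)/15


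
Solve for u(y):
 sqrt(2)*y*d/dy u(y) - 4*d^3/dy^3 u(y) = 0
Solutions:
 u(y) = C1 + Integral(C2*airyai(sqrt(2)*y/2) + C3*airybi(sqrt(2)*y/2), y)


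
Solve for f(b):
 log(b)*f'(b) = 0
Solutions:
 f(b) = C1


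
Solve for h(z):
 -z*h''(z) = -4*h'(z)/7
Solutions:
 h(z) = C1 + C2*z^(11/7)


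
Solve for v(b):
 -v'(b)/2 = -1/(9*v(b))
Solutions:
 v(b) = -sqrt(C1 + 4*b)/3
 v(b) = sqrt(C1 + 4*b)/3


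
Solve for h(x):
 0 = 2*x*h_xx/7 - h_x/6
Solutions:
 h(x) = C1 + C2*x^(19/12)


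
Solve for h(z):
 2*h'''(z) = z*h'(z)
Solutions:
 h(z) = C1 + Integral(C2*airyai(2^(2/3)*z/2) + C3*airybi(2^(2/3)*z/2), z)


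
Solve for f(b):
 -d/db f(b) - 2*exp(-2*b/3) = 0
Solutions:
 f(b) = C1 + 3*exp(-2*b/3)


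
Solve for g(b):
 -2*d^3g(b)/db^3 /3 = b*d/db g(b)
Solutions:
 g(b) = C1 + Integral(C2*airyai(-2^(2/3)*3^(1/3)*b/2) + C3*airybi(-2^(2/3)*3^(1/3)*b/2), b)


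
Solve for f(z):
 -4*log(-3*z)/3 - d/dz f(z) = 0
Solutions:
 f(z) = C1 - 4*z*log(-z)/3 + 4*z*(1 - log(3))/3


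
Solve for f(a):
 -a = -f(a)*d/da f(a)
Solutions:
 f(a) = -sqrt(C1 + a^2)
 f(a) = sqrt(C1 + a^2)


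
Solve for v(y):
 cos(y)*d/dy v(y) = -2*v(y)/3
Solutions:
 v(y) = C1*(sin(y) - 1)^(1/3)/(sin(y) + 1)^(1/3)


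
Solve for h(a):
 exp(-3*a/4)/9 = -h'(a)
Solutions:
 h(a) = C1 + 4*exp(-3*a/4)/27


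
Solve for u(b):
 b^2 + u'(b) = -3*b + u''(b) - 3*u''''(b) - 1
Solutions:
 u(b) = C1 + C2*exp(2^(1/3)*b*(2/(sqrt(77) + 9)^(1/3) + 2^(1/3)*(sqrt(77) + 9)^(1/3))/12)*sin(2^(1/3)*sqrt(3)*b*(-2^(1/3)*(sqrt(77) + 9)^(1/3) + 2/(sqrt(77) + 9)^(1/3))/12) + C3*exp(2^(1/3)*b*(2/(sqrt(77) + 9)^(1/3) + 2^(1/3)*(sqrt(77) + 9)^(1/3))/12)*cos(2^(1/3)*sqrt(3)*b*(-2^(1/3)*(sqrt(77) + 9)^(1/3) + 2/(sqrt(77) + 9)^(1/3))/12) + C4*exp(-2^(1/3)*b*(2/(sqrt(77) + 9)^(1/3) + 2^(1/3)*(sqrt(77) + 9)^(1/3))/6) - b^3/3 - 5*b^2/2 - 6*b


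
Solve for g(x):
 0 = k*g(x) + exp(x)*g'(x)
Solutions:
 g(x) = C1*exp(k*exp(-x))


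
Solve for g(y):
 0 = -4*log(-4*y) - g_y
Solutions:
 g(y) = C1 - 4*y*log(-y) + 4*y*(1 - 2*log(2))


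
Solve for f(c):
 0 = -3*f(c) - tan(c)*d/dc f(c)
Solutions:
 f(c) = C1/sin(c)^3


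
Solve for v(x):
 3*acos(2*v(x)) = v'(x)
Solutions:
 Integral(1/acos(2*_y), (_y, v(x))) = C1 + 3*x


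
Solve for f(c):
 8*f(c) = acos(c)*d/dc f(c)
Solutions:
 f(c) = C1*exp(8*Integral(1/acos(c), c))


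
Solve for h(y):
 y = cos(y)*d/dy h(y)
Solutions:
 h(y) = C1 + Integral(y/cos(y), y)


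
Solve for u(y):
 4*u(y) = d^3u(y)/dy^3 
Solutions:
 u(y) = C3*exp(2^(2/3)*y) + (C1*sin(2^(2/3)*sqrt(3)*y/2) + C2*cos(2^(2/3)*sqrt(3)*y/2))*exp(-2^(2/3)*y/2)


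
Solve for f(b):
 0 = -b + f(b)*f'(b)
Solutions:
 f(b) = -sqrt(C1 + b^2)
 f(b) = sqrt(C1 + b^2)


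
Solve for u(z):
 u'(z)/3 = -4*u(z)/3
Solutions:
 u(z) = C1*exp(-4*z)


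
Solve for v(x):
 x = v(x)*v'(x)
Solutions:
 v(x) = -sqrt(C1 + x^2)
 v(x) = sqrt(C1 + x^2)


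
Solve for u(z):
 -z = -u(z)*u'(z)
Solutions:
 u(z) = -sqrt(C1 + z^2)
 u(z) = sqrt(C1 + z^2)


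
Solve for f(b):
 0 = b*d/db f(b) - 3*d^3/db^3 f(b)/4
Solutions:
 f(b) = C1 + Integral(C2*airyai(6^(2/3)*b/3) + C3*airybi(6^(2/3)*b/3), b)


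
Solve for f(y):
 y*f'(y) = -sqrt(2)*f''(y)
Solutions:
 f(y) = C1 + C2*erf(2^(1/4)*y/2)


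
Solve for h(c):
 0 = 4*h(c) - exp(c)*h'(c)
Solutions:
 h(c) = C1*exp(-4*exp(-c))


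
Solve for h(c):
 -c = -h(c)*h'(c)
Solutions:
 h(c) = -sqrt(C1 + c^2)
 h(c) = sqrt(C1 + c^2)


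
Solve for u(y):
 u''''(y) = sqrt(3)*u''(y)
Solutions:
 u(y) = C1 + C2*y + C3*exp(-3^(1/4)*y) + C4*exp(3^(1/4)*y)


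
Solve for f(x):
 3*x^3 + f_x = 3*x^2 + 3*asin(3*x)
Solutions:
 f(x) = C1 - 3*x^4/4 + x^3 + 3*x*asin(3*x) + sqrt(1 - 9*x^2)


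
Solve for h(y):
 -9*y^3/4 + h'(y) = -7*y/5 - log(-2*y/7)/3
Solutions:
 h(y) = C1 + 9*y^4/16 - 7*y^2/10 - y*log(-y)/3 + y*(-log(2) + 1 + log(7))/3


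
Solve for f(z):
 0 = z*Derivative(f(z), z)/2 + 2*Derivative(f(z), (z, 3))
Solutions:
 f(z) = C1 + Integral(C2*airyai(-2^(1/3)*z/2) + C3*airybi(-2^(1/3)*z/2), z)


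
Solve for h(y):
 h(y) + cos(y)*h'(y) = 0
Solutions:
 h(y) = C1*sqrt(sin(y) - 1)/sqrt(sin(y) + 1)


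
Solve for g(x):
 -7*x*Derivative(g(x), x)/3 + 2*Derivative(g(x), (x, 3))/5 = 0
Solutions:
 g(x) = C1 + Integral(C2*airyai(35^(1/3)*6^(2/3)*x/6) + C3*airybi(35^(1/3)*6^(2/3)*x/6), x)


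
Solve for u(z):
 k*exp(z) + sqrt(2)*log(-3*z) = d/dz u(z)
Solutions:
 u(z) = C1 + k*exp(z) + sqrt(2)*z*log(-z) + sqrt(2)*z*(-1 + log(3))


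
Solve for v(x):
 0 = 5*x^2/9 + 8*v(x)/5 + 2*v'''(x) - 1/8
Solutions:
 v(x) = C3*exp(-10^(2/3)*x/5) - 25*x^2/72 + (C1*sin(10^(2/3)*sqrt(3)*x/10) + C2*cos(10^(2/3)*sqrt(3)*x/10))*exp(10^(2/3)*x/10) + 5/64


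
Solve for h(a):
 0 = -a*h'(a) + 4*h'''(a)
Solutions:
 h(a) = C1 + Integral(C2*airyai(2^(1/3)*a/2) + C3*airybi(2^(1/3)*a/2), a)


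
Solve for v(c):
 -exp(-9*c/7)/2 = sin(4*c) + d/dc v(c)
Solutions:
 v(c) = C1 + cos(4*c)/4 + 7*exp(-9*c/7)/18


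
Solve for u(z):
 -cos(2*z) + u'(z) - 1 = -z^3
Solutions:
 u(z) = C1 - z^4/4 + z + sin(2*z)/2


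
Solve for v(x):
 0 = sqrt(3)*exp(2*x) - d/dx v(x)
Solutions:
 v(x) = C1 + sqrt(3)*exp(2*x)/2


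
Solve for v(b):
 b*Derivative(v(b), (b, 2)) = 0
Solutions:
 v(b) = C1 + C2*b


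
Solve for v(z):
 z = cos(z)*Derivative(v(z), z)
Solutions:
 v(z) = C1 + Integral(z/cos(z), z)


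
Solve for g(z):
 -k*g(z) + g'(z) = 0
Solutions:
 g(z) = C1*exp(k*z)


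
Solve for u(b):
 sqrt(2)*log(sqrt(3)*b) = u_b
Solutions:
 u(b) = C1 + sqrt(2)*b*log(b) - sqrt(2)*b + sqrt(2)*b*log(3)/2


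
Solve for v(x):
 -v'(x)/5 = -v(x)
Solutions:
 v(x) = C1*exp(5*x)


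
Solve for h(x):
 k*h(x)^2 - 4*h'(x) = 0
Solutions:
 h(x) = -4/(C1 + k*x)


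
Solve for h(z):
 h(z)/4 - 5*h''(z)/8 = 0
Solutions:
 h(z) = C1*exp(-sqrt(10)*z/5) + C2*exp(sqrt(10)*z/5)


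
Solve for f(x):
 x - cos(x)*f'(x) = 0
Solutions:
 f(x) = C1 + Integral(x/cos(x), x)


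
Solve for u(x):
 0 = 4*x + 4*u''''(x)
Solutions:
 u(x) = C1 + C2*x + C3*x^2 + C4*x^3 - x^5/120


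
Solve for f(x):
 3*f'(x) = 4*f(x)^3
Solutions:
 f(x) = -sqrt(6)*sqrt(-1/(C1 + 4*x))/2
 f(x) = sqrt(6)*sqrt(-1/(C1 + 4*x))/2


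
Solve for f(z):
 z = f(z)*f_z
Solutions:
 f(z) = -sqrt(C1 + z^2)
 f(z) = sqrt(C1 + z^2)


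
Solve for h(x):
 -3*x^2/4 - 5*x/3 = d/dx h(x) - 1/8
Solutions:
 h(x) = C1 - x^3/4 - 5*x^2/6 + x/8


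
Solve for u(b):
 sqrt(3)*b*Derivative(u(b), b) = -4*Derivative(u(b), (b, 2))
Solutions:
 u(b) = C1 + C2*erf(sqrt(2)*3^(1/4)*b/4)


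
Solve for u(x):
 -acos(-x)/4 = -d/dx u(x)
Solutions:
 u(x) = C1 + x*acos(-x)/4 + sqrt(1 - x^2)/4


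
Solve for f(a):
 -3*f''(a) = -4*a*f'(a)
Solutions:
 f(a) = C1 + C2*erfi(sqrt(6)*a/3)


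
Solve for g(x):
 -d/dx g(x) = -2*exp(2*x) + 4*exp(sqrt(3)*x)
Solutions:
 g(x) = C1 + exp(2*x) - 4*sqrt(3)*exp(sqrt(3)*x)/3


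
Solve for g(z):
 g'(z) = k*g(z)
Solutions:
 g(z) = C1*exp(k*z)


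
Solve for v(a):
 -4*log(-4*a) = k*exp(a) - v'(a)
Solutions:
 v(a) = C1 + 4*a*log(-a) + 4*a*(-1 + 2*log(2)) + k*exp(a)


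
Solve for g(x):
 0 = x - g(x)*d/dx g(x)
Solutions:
 g(x) = -sqrt(C1 + x^2)
 g(x) = sqrt(C1 + x^2)


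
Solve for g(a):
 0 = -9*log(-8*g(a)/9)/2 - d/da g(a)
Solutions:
 2*Integral(1/(log(-_y) - 2*log(3) + 3*log(2)), (_y, g(a)))/9 = C1 - a


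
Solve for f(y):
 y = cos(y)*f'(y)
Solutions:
 f(y) = C1 + Integral(y/cos(y), y)


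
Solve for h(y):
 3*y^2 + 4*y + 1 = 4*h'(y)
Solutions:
 h(y) = C1 + y^3/4 + y^2/2 + y/4


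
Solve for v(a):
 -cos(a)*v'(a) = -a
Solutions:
 v(a) = C1 + Integral(a/cos(a), a)


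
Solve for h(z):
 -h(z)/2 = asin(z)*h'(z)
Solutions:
 h(z) = C1*exp(-Integral(1/asin(z), z)/2)


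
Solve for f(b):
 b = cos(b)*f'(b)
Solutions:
 f(b) = C1 + Integral(b/cos(b), b)


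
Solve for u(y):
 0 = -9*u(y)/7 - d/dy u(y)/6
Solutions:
 u(y) = C1*exp(-54*y/7)


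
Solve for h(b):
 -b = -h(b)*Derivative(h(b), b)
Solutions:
 h(b) = -sqrt(C1 + b^2)
 h(b) = sqrt(C1 + b^2)


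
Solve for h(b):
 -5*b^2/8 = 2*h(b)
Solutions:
 h(b) = -5*b^2/16


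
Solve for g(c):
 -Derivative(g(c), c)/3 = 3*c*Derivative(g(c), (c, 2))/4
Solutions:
 g(c) = C1 + C2*c^(5/9)


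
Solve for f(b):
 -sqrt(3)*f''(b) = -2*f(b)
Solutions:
 f(b) = C1*exp(-sqrt(2)*3^(3/4)*b/3) + C2*exp(sqrt(2)*3^(3/4)*b/3)


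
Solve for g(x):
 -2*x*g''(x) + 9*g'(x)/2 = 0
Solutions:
 g(x) = C1 + C2*x^(13/4)


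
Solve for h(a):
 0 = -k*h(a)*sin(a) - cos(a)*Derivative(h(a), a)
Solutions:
 h(a) = C1*exp(k*log(cos(a)))


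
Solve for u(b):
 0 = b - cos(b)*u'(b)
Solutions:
 u(b) = C1 + Integral(b/cos(b), b)


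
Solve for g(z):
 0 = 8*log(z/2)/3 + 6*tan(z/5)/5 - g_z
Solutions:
 g(z) = C1 + 8*z*log(z)/3 - 8*z/3 - 8*z*log(2)/3 - 6*log(cos(z/5))


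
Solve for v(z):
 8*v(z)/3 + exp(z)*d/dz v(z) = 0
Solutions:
 v(z) = C1*exp(8*exp(-z)/3)


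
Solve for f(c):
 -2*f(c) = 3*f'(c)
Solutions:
 f(c) = C1*exp(-2*c/3)


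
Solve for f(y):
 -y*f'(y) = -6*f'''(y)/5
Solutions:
 f(y) = C1 + Integral(C2*airyai(5^(1/3)*6^(2/3)*y/6) + C3*airybi(5^(1/3)*6^(2/3)*y/6), y)


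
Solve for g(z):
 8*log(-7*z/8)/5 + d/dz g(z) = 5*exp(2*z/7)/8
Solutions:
 g(z) = C1 - 8*z*log(-z)/5 + 8*z*(-log(7) + 1 + 3*log(2))/5 + 35*exp(2*z/7)/16


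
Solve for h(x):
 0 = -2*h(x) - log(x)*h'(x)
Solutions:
 h(x) = C1*exp(-2*li(x))


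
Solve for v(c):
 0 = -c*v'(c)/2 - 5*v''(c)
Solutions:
 v(c) = C1 + C2*erf(sqrt(5)*c/10)


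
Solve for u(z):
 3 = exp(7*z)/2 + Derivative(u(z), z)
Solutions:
 u(z) = C1 + 3*z - exp(7*z)/14


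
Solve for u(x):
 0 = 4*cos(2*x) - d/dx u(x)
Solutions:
 u(x) = C1 + 2*sin(2*x)


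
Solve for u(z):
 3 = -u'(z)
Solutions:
 u(z) = C1 - 3*z


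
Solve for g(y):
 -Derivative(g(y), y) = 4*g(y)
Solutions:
 g(y) = C1*exp(-4*y)


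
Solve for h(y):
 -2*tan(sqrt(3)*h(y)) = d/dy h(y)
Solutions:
 h(y) = sqrt(3)*(pi - asin(C1*exp(-2*sqrt(3)*y)))/3
 h(y) = sqrt(3)*asin(C1*exp(-2*sqrt(3)*y))/3


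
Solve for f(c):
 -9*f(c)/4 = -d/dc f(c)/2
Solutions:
 f(c) = C1*exp(9*c/2)


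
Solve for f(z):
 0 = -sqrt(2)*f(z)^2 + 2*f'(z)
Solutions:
 f(z) = -2/(C1 + sqrt(2)*z)


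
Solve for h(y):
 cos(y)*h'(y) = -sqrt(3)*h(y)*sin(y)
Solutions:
 h(y) = C1*cos(y)^(sqrt(3))


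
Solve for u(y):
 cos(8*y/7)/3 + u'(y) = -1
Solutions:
 u(y) = C1 - y - 7*sin(8*y/7)/24


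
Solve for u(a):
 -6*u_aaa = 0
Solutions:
 u(a) = C1 + C2*a + C3*a^2


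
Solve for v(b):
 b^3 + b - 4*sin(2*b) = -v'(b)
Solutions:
 v(b) = C1 - b^4/4 - b^2/2 - 2*cos(2*b)


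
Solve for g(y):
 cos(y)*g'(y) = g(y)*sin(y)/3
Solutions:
 g(y) = C1/cos(y)^(1/3)


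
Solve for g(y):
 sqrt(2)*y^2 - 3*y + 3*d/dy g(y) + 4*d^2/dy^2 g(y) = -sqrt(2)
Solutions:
 g(y) = C1 + C2*exp(-3*y/4) - sqrt(2)*y^3/9 + y^2/2 + 4*sqrt(2)*y^2/9 - 41*sqrt(2)*y/27 - 4*y/3


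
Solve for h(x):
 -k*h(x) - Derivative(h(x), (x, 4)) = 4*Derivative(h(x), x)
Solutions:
 h(x) = C1*exp(x*Piecewise((-sqrt(2)*sqrt(-(-2)^(1/3))/2 + sqrt(2*(-2)^(1/3) + 4*sqrt(2)/sqrt(-(-2)^(1/3)))/2, Eq(k, 0)), (-sqrt(2*k/(3*(sqrt(1 - k^3/27) + 1)^(1/3)) + 2*(sqrt(1 - k^3/27) + 1)^(1/3))/2 + sqrt(-2*k/(3*(sqrt(1 - k^3/27) + 1)^(1/3)) - 2*(sqrt(1 - k^3/27) + 1)^(1/3) + 8/sqrt(2*k/(3*(sqrt(1 - k^3/27) + 1)^(1/3)) + 2*(sqrt(1 - k^3/27) + 1)^(1/3)))/2, True))) + C2*exp(x*Piecewise((sqrt(2)*sqrt(-(-2)^(1/3))/2 - sqrt(-4*sqrt(2)/sqrt(-(-2)^(1/3)) + 2*(-2)^(1/3))/2, Eq(k, 0)), (sqrt(2*k/(3*(sqrt(1 - k^3/27) + 1)^(1/3)) + 2*(sqrt(1 - k^3/27) + 1)^(1/3))/2 - sqrt(-2*k/(3*(sqrt(1 - k^3/27) + 1)^(1/3)) - 2*(sqrt(1 - k^3/27) + 1)^(1/3) - 8/sqrt(2*k/(3*(sqrt(1 - k^3/27) + 1)^(1/3)) + 2*(sqrt(1 - k^3/27) + 1)^(1/3)))/2, True))) + C3*exp(x*Piecewise((-sqrt(2*(-2)^(1/3) + 4*sqrt(2)/sqrt(-(-2)^(1/3)))/2 - sqrt(2)*sqrt(-(-2)^(1/3))/2, Eq(k, 0)), (-sqrt(2*k/(3*(sqrt(1 - k^3/27) + 1)^(1/3)) + 2*(sqrt(1 - k^3/27) + 1)^(1/3))/2 - sqrt(-2*k/(3*(sqrt(1 - k^3/27) + 1)^(1/3)) - 2*(sqrt(1 - k^3/27) + 1)^(1/3) + 8/sqrt(2*k/(3*(sqrt(1 - k^3/27) + 1)^(1/3)) + 2*(sqrt(1 - k^3/27) + 1)^(1/3)))/2, True))) + C4*exp(x*Piecewise((sqrt(-4*sqrt(2)/sqrt(-(-2)^(1/3)) + 2*(-2)^(1/3))/2 + sqrt(2)*sqrt(-(-2)^(1/3))/2, Eq(k, 0)), (sqrt(2*k/(3*(sqrt(1 - k^3/27) + 1)^(1/3)) + 2*(sqrt(1 - k^3/27) + 1)^(1/3))/2 + sqrt(-2*k/(3*(sqrt(1 - k^3/27) + 1)^(1/3)) - 2*(sqrt(1 - k^3/27) + 1)^(1/3) - 8/sqrt(2*k/(3*(sqrt(1 - k^3/27) + 1)^(1/3)) + 2*(sqrt(1 - k^3/27) + 1)^(1/3)))/2, True)))


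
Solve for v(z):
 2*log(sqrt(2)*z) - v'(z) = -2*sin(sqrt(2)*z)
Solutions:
 v(z) = C1 + 2*z*log(z) - 2*z + z*log(2) - sqrt(2)*cos(sqrt(2)*z)


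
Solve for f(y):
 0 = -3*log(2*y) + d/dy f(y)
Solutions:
 f(y) = C1 + 3*y*log(y) - 3*y + y*log(8)


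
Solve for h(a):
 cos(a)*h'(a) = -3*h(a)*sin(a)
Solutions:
 h(a) = C1*cos(a)^3


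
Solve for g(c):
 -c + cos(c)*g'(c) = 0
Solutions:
 g(c) = C1 + Integral(c/cos(c), c)


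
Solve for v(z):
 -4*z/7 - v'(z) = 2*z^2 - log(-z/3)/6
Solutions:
 v(z) = C1 - 2*z^3/3 - 2*z^2/7 + z*log(-z)/6 + z*(-log(3) - 1)/6


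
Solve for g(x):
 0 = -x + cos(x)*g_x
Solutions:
 g(x) = C1 + Integral(x/cos(x), x)


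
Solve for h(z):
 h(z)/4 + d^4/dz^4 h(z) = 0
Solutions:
 h(z) = (C1*sin(z/2) + C2*cos(z/2))*exp(-z/2) + (C3*sin(z/2) + C4*cos(z/2))*exp(z/2)


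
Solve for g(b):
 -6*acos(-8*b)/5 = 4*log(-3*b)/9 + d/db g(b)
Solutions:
 g(b) = C1 - 4*b*log(-b)/9 - 6*b*acos(-8*b)/5 - 4*b*log(3)/9 + 4*b/9 - 3*sqrt(1 - 64*b^2)/20


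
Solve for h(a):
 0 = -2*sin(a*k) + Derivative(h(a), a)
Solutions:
 h(a) = C1 - 2*cos(a*k)/k


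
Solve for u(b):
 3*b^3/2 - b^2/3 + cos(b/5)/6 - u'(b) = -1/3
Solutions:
 u(b) = C1 + 3*b^4/8 - b^3/9 + b/3 + 5*sin(b/5)/6


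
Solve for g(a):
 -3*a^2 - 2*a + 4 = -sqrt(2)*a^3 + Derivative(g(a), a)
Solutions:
 g(a) = C1 + sqrt(2)*a^4/4 - a^3 - a^2 + 4*a


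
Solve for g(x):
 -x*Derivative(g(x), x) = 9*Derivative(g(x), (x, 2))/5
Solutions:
 g(x) = C1 + C2*erf(sqrt(10)*x/6)


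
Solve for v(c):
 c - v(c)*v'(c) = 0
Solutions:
 v(c) = -sqrt(C1 + c^2)
 v(c) = sqrt(C1 + c^2)


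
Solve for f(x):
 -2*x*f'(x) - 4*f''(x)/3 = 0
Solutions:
 f(x) = C1 + C2*erf(sqrt(3)*x/2)


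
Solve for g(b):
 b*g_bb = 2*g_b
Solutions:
 g(b) = C1 + C2*b^3


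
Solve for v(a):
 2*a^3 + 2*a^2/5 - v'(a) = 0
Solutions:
 v(a) = C1 + a^4/2 + 2*a^3/15


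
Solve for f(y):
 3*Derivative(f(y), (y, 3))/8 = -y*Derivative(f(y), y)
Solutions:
 f(y) = C1 + Integral(C2*airyai(-2*3^(2/3)*y/3) + C3*airybi(-2*3^(2/3)*y/3), y)


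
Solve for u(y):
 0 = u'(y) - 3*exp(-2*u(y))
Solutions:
 u(y) = log(-sqrt(C1 + 6*y))
 u(y) = log(C1 + 6*y)/2


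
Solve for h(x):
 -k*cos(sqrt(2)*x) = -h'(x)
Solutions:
 h(x) = C1 + sqrt(2)*k*sin(sqrt(2)*x)/2


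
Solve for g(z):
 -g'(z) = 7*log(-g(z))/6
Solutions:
 -li(-g(z)) = C1 - 7*z/6


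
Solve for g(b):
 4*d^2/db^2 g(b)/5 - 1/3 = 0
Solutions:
 g(b) = C1 + C2*b + 5*b^2/24


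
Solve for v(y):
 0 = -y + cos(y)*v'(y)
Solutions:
 v(y) = C1 + Integral(y/cos(y), y)


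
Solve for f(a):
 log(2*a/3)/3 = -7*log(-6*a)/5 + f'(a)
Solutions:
 f(a) = C1 + 26*a*log(a)/15 + a*(-26/15 + log(6144)/15 + log(6) + 7*I*pi/5)


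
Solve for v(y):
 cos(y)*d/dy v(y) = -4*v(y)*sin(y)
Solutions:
 v(y) = C1*cos(y)^4


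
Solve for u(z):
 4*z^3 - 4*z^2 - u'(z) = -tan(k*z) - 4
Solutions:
 u(z) = C1 + z^4 - 4*z^3/3 + 4*z + Piecewise((-log(cos(k*z))/k, Ne(k, 0)), (0, True))


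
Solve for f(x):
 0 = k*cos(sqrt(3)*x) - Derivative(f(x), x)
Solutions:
 f(x) = C1 + sqrt(3)*k*sin(sqrt(3)*x)/3


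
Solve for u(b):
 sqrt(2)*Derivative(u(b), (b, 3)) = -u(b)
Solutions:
 u(b) = C3*exp(-2^(5/6)*b/2) + (C1*sin(2^(5/6)*sqrt(3)*b/4) + C2*cos(2^(5/6)*sqrt(3)*b/4))*exp(2^(5/6)*b/4)


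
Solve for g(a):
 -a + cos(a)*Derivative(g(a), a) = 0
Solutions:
 g(a) = C1 + Integral(a/cos(a), a)


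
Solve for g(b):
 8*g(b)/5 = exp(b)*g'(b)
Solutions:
 g(b) = C1*exp(-8*exp(-b)/5)


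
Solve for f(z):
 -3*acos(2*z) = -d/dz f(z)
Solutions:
 f(z) = C1 + 3*z*acos(2*z) - 3*sqrt(1 - 4*z^2)/2


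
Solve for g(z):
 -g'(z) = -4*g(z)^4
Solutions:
 g(z) = (-1/(C1 + 12*z))^(1/3)
 g(z) = (-1/(C1 + 4*z))^(1/3)*(-3^(2/3) - 3*3^(1/6)*I)/6
 g(z) = (-1/(C1 + 4*z))^(1/3)*(-3^(2/3) + 3*3^(1/6)*I)/6


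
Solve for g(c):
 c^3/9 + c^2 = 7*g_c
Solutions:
 g(c) = C1 + c^4/252 + c^3/21


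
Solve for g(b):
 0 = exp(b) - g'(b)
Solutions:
 g(b) = C1 + exp(b)


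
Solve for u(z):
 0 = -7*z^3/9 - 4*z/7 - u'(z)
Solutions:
 u(z) = C1 - 7*z^4/36 - 2*z^2/7


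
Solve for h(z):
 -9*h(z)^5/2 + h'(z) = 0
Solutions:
 h(z) = -(-1/(C1 + 18*z))^(1/4)
 h(z) = (-1/(C1 + 18*z))^(1/4)
 h(z) = -I*(-1/(C1 + 18*z))^(1/4)
 h(z) = I*(-1/(C1 + 18*z))^(1/4)


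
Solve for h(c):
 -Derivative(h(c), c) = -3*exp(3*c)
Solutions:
 h(c) = C1 + exp(3*c)


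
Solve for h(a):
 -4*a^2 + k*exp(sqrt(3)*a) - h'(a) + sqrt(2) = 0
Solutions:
 h(a) = C1 - 4*a^3/3 + sqrt(2)*a + sqrt(3)*k*exp(sqrt(3)*a)/3


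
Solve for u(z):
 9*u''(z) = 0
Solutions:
 u(z) = C1 + C2*z


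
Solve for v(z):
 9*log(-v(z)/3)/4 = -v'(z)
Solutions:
 4*Integral(1/(log(-_y) - log(3)), (_y, v(z)))/9 = C1 - z


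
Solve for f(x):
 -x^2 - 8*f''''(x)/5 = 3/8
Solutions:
 f(x) = C1 + C2*x + C3*x^2 + C4*x^3 - x^6/576 - 5*x^4/512


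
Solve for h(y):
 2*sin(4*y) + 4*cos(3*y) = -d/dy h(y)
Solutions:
 h(y) = C1 - 4*sin(3*y)/3 + cos(4*y)/2


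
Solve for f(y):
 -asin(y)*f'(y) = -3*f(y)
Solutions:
 f(y) = C1*exp(3*Integral(1/asin(y), y))


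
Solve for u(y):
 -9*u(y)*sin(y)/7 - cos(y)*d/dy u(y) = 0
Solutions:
 u(y) = C1*cos(y)^(9/7)


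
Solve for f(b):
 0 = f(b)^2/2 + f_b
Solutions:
 f(b) = 2/(C1 + b)


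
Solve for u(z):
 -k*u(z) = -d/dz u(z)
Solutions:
 u(z) = C1*exp(k*z)


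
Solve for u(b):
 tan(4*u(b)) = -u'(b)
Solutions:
 u(b) = -asin(C1*exp(-4*b))/4 + pi/4
 u(b) = asin(C1*exp(-4*b))/4


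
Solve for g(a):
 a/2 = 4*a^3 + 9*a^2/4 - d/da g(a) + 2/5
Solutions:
 g(a) = C1 + a^4 + 3*a^3/4 - a^2/4 + 2*a/5


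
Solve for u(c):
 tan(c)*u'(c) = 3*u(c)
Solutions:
 u(c) = C1*sin(c)^3


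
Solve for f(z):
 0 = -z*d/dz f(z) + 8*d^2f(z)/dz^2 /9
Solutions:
 f(z) = C1 + C2*erfi(3*z/4)


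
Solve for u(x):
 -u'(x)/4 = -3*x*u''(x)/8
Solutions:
 u(x) = C1 + C2*x^(5/3)


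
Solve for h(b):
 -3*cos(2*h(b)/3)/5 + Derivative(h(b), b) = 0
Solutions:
 -3*b/5 - 3*log(sin(2*h(b)/3) - 1)/4 + 3*log(sin(2*h(b)/3) + 1)/4 = C1


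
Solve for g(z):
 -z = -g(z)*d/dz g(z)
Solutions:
 g(z) = -sqrt(C1 + z^2)
 g(z) = sqrt(C1 + z^2)


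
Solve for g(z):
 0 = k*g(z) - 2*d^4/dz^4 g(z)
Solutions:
 g(z) = C1*exp(-2^(3/4)*k^(1/4)*z/2) + C2*exp(2^(3/4)*k^(1/4)*z/2) + C3*exp(-2^(3/4)*I*k^(1/4)*z/2) + C4*exp(2^(3/4)*I*k^(1/4)*z/2)


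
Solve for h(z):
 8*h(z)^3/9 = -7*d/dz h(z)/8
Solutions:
 h(z) = -3*sqrt(14)*sqrt(-1/(C1 - 64*z))/2
 h(z) = 3*sqrt(14)*sqrt(-1/(C1 - 64*z))/2


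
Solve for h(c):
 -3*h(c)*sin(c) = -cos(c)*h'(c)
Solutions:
 h(c) = C1/cos(c)^3


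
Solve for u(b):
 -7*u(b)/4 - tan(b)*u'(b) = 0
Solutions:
 u(b) = C1/sin(b)^(7/4)


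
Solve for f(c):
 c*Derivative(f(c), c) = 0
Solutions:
 f(c) = C1


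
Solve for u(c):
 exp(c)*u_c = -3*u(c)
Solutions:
 u(c) = C1*exp(3*exp(-c))


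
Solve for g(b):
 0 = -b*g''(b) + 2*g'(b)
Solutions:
 g(b) = C1 + C2*b^3


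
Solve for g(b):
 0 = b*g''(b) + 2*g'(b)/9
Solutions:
 g(b) = C1 + C2*b^(7/9)


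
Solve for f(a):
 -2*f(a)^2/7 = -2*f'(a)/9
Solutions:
 f(a) = -7/(C1 + 9*a)


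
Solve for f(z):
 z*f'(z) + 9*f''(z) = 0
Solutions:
 f(z) = C1 + C2*erf(sqrt(2)*z/6)


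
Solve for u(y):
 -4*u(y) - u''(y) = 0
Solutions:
 u(y) = C1*sin(2*y) + C2*cos(2*y)


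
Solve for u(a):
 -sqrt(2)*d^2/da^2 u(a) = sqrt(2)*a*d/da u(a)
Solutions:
 u(a) = C1 + C2*erf(sqrt(2)*a/2)


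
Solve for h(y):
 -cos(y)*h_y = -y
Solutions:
 h(y) = C1 + Integral(y/cos(y), y)


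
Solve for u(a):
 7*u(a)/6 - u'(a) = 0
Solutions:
 u(a) = C1*exp(7*a/6)


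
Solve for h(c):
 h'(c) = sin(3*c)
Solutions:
 h(c) = C1 - cos(3*c)/3


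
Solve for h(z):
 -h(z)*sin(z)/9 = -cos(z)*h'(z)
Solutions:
 h(z) = C1/cos(z)^(1/9)


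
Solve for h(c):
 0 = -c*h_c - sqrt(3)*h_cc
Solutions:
 h(c) = C1 + C2*erf(sqrt(2)*3^(3/4)*c/6)


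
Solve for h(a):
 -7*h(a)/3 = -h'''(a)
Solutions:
 h(a) = C3*exp(3^(2/3)*7^(1/3)*a/3) + (C1*sin(3^(1/6)*7^(1/3)*a/2) + C2*cos(3^(1/6)*7^(1/3)*a/2))*exp(-3^(2/3)*7^(1/3)*a/6)


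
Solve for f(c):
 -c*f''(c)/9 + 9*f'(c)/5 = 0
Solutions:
 f(c) = C1 + C2*c^(86/5)


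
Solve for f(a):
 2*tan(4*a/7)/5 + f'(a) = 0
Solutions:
 f(a) = C1 + 7*log(cos(4*a/7))/10


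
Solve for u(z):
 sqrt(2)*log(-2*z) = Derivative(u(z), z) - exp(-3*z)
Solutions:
 u(z) = C1 + sqrt(2)*z*log(-z) + sqrt(2)*z*(-1 + log(2)) - exp(-3*z)/3


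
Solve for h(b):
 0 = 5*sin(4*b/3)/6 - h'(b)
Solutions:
 h(b) = C1 - 5*cos(4*b/3)/8


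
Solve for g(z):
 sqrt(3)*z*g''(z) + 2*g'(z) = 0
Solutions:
 g(z) = C1 + C2*z^(1 - 2*sqrt(3)/3)


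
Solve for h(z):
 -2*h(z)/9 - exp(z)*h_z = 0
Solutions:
 h(z) = C1*exp(2*exp(-z)/9)


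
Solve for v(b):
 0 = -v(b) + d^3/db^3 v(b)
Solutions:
 v(b) = C3*exp(b) + (C1*sin(sqrt(3)*b/2) + C2*cos(sqrt(3)*b/2))*exp(-b/2)


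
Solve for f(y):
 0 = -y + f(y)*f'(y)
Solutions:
 f(y) = -sqrt(C1 + y^2)
 f(y) = sqrt(C1 + y^2)


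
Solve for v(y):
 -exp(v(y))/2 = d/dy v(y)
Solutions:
 v(y) = log(1/(C1 + y)) + log(2)


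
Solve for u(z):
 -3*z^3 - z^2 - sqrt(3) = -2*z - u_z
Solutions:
 u(z) = C1 + 3*z^4/4 + z^3/3 - z^2 + sqrt(3)*z


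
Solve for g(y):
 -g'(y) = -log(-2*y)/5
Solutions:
 g(y) = C1 + y*log(-y)/5 + y*(-1 + log(2))/5


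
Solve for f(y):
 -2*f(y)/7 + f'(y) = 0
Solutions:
 f(y) = C1*exp(2*y/7)


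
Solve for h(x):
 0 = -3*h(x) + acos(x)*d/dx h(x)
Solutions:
 h(x) = C1*exp(3*Integral(1/acos(x), x))
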